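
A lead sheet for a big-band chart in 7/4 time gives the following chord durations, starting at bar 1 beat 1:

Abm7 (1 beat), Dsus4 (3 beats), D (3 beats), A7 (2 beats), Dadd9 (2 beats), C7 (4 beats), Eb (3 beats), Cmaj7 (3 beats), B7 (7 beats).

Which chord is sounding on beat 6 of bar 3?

Cmaj7

Beat 6 of bar 3 is beat (3−1)×7 + 6 = 20 overall.
Running totals: Abm7 ends at 1, Dsus4 ends at 4, D ends at 7, A7 ends at 9, Dadd9 ends at 11, C7 ends at 15, Eb ends at 18, Cmaj7 ends at 21.
Beat 20 falls within Cmaj7.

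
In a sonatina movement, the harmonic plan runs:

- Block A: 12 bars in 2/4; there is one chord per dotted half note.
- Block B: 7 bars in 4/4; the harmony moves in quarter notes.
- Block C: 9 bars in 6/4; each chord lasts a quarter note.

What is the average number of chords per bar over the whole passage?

45/14 chords per bar

A: 12 bars of 2 beats is 24 beats; at 3 beats each that's 8 chords.
B: 7 bars of 4 beats is 28 beats; at 1 beat each that's 28 chords.
C: 9 bars of 6 beats is 54 beats; at 1 beat each that's 54 chords.
Overall: 90 chords over 28 bars → 90/28 = 45/14 chords per bar.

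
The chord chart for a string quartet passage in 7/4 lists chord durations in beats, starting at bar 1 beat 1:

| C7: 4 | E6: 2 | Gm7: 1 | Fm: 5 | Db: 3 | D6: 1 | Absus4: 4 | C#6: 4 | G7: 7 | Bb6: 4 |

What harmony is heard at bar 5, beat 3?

G7

Beat 3 of bar 5 is beat (5−1)×7 + 3 = 31 overall.
Running totals: C7 ends at 4, E6 ends at 6, Gm7 ends at 7, Fm ends at 12, Db ends at 15, D6 ends at 16, Absus4 ends at 20, C#6 ends at 24, G7 ends at 31.
Beat 31 falls within G7.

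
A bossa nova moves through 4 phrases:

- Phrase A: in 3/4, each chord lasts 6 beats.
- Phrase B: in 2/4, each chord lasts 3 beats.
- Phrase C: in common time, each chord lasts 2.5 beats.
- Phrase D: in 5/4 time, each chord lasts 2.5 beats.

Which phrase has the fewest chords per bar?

A: 3 beats/bar ÷ 6 beats/chord = 0.5 chords/bar.
B: 2 beats/bar ÷ 3 beats/chord = 2/3 chords/bar.
C: 4 beats/bar ÷ 2.5 beats/chord = 1.6 chords/bar.
D: 5 beats/bar ÷ 2.5 beats/chord = 2 chords/bar.
Slowest is A at 0.5 chords/bar.

Phrase A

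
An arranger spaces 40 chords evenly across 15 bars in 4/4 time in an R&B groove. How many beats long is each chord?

1.5 beats

15 bars × 4 beats/bar = 60 beats total.
60 beats ÷ 40 chords = 1.5 beats per chord.
(That is a dotted quarter note.)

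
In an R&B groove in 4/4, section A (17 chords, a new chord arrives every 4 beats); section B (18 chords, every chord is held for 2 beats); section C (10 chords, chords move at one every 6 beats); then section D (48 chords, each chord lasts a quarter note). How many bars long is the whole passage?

A: 17 × 4 = 68 beats = 17 bars.
B: 18 × 2 = 36 beats = 9 bars.
C: 10 × 6 = 60 beats = 15 bars.
D: 48 × 1 = 48 beats = 12 bars.
Total: 17 + 9 + 15 + 12 = 53 bars.

53 bars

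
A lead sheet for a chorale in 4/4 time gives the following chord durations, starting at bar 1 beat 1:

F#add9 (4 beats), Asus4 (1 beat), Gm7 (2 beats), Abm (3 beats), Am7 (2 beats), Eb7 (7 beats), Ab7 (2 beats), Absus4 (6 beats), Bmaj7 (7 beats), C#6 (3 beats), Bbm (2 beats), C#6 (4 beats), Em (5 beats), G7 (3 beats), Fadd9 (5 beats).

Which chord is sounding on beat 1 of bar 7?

Beat 1 of bar 7 is beat (7−1)×4 + 1 = 25 overall.
Running totals: F#add9 ends at 4, Asus4 ends at 5, Gm7 ends at 7, Abm ends at 10, Am7 ends at 12, Eb7 ends at 19, Ab7 ends at 21, Absus4 ends at 27.
Beat 25 falls within Absus4.

Absus4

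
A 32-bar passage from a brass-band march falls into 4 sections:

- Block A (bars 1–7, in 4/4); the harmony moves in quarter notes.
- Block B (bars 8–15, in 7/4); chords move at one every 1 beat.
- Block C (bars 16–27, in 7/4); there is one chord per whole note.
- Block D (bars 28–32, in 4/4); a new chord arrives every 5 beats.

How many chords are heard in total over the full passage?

A: 7 bars × 4 beats = 28 beats; 1 beat/chord → 28 chords.
B: 8 bars × 7 beats = 56 beats; 1 beat/chord → 56 chords.
C: 12 bars × 7 beats = 84 beats; 4 beats/chord → 21 chords.
D: 5 bars × 4 beats = 20 beats; 5 beats/chord → 4 chords.
Total: 28 + 56 + 21 + 4 = 109.

109 chords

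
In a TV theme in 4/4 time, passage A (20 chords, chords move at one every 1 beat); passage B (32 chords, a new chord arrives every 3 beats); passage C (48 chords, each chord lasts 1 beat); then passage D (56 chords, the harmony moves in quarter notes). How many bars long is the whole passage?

55 bars

A: 20 × 1 = 20 beats = 5 bars.
B: 32 × 3 = 96 beats = 24 bars.
C: 48 × 1 = 48 beats = 12 bars.
D: 56 × 1 = 56 beats = 14 bars.
Total: 5 + 24 + 12 + 14 = 55 bars.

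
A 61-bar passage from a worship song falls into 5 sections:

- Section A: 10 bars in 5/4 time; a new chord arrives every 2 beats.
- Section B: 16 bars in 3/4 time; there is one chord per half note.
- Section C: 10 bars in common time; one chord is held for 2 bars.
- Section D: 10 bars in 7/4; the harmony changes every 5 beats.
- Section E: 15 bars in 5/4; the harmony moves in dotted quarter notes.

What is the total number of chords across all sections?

A: 10 bars × 5 beats = 50 beats; 2 beats/chord → 25 chords.
B: 16 bars × 3 beats = 48 beats; 2 beats/chord → 24 chords.
C: 10 bars × 4 beats = 40 beats; 8 beats/chord → 5 chords.
D: 10 bars × 7 beats = 70 beats; 5 beats/chord → 14 chords.
E: 15 bars × 5 beats = 75 beats; 1.5 beats/chord → 50 chords.
Total: 25 + 24 + 5 + 14 + 50 = 118.

118 chords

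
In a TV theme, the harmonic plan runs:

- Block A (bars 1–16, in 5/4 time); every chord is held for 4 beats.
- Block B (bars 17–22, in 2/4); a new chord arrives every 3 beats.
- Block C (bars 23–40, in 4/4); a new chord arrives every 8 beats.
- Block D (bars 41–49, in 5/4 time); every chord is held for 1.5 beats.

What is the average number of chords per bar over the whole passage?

A: 16 × 5 = 80 beats ÷ 4 = 20 chords.
B: 6 × 2 = 12 beats ÷ 3 = 4 chords.
C: 18 × 4 = 72 beats ÷ 8 = 9 chords.
D: 9 × 5 = 45 beats ÷ 1.5 = 30 chords.
Overall: 63 chords over 49 bars → 63/49 = 9/7 chords per bar.

9/7 chords per bar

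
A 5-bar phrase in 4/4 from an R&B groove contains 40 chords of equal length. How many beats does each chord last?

0.5 beats

5 bars × 4 beats/bar = 20 beats total.
20 beats ÷ 40 chords = 0.5 beats per chord.
(That is an eighth note.)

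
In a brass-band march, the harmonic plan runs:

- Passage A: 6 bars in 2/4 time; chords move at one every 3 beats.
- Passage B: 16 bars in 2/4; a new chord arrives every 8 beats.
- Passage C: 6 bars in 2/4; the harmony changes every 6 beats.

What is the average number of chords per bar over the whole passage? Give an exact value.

A: 6 bars of 2 beats is 12 beats; at 3 beats each that's 4 chords.
B: 16 bars of 2 beats is 32 beats; at 8 beats each that's 4 chords.
C: 6 bars of 2 beats is 12 beats; at 6 beats each that's 2 chords.
Overall: 10 chords over 28 bars → 10/28 = 5/14 chords per bar.

5/14 chords per bar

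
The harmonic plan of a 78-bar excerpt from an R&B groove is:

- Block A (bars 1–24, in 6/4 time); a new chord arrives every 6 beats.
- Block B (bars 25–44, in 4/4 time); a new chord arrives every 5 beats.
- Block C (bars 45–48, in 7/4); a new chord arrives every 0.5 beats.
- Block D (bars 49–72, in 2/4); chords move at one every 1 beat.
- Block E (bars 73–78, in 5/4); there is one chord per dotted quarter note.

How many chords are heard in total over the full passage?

A: 24·6 = 144 beats, 144/6 = 24 chords.
B: 20·4 = 80 beats, 80/5 = 16 chords.
C: 4·7 = 28 beats, 28/0.5 = 56 chords.
D: 24·2 = 48 beats, 48/1 = 48 chords.
E: 6·5 = 30 beats, 30/1.5 = 20 chords.
Total: 24 + 16 + 56 + 48 + 20 = 164.

164 chords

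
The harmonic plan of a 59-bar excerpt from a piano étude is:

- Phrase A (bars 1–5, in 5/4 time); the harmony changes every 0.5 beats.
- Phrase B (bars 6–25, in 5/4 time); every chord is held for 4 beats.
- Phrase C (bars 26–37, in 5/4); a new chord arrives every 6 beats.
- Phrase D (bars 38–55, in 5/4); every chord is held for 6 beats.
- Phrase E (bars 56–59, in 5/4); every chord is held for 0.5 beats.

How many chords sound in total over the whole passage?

A: 5 bars × 5 beats = 25 beats; 0.5 beats/chord → 50 chords.
B: 20 bars × 5 beats = 100 beats; 4 beats/chord → 25 chords.
C: 12 bars × 5 beats = 60 beats; 6 beats/chord → 10 chords.
D: 18 bars × 5 beats = 90 beats; 6 beats/chord → 15 chords.
E: 4 bars × 5 beats = 20 beats; 0.5 beats/chord → 40 chords.
Total: 50 + 25 + 10 + 15 + 40 = 140.

140 chords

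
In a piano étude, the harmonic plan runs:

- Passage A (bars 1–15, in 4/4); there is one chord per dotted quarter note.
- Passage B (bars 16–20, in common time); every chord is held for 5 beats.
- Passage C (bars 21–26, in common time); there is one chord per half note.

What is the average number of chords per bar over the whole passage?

A: 15 bars of 4 beats is 60 beats; at 1.5 beats each that's 40 chords.
B: 5 bars of 4 beats is 20 beats; at 5 beats each that's 4 chords.
C: 6 bars of 4 beats is 24 beats; at 2 beats each that's 12 chords.
Overall: 56 chords over 26 bars → 56/26 = 28/13 chords per bar.

28/13 chords per bar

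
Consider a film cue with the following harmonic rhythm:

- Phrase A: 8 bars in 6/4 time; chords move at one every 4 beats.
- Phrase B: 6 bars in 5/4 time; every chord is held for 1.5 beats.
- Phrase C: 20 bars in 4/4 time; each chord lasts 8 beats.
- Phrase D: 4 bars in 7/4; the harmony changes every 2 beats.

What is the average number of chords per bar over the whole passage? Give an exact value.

A: 8 bars of 6 beats is 48 beats; at 4 beats each that's 12 chords.
B: 6 bars of 5 beats is 30 beats; at 1.5 beats each that's 20 chords.
C: 20 bars of 4 beats is 80 beats; at 8 beats each that's 10 chords.
D: 4 bars of 7 beats is 28 beats; at 2 beats each that's 14 chords.
Overall: 56 chords over 38 bars → 56/38 = 28/19 chords per bar.

28/19 chords per bar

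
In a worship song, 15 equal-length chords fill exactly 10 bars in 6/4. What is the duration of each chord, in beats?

4 beats

10 bars × 6 beats/bar = 60 beats total.
60 beats ÷ 15 chords = 4 beats per chord.
(That is a whole note.)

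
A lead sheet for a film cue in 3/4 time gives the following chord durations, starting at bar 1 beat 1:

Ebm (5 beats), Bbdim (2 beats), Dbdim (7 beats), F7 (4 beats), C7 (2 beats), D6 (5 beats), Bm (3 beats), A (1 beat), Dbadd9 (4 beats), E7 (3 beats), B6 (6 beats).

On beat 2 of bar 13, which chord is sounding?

Beat 2 of bar 13 is beat (13−1)×3 + 2 = 38 overall.
Running totals: Ebm ends at 5, Bbdim ends at 7, Dbdim ends at 14, F7 ends at 18, C7 ends at 20, D6 ends at 25, Bm ends at 28, A ends at 29, Dbadd9 ends at 33, E7 ends at 36, B6 ends at 42.
Beat 38 falls within B6.

B6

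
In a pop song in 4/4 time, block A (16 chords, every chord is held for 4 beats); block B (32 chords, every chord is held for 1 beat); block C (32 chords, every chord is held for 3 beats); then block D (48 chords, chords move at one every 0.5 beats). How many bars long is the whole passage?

54 bars

A: 16 × 4 = 64 beats = 16 bars.
B: 32 × 1 = 32 beats = 8 bars.
C: 32 × 3 = 96 beats = 24 bars.
D: 48 × 0.5 = 24 beats = 6 bars.
Total: 16 + 8 + 24 + 6 = 54 bars.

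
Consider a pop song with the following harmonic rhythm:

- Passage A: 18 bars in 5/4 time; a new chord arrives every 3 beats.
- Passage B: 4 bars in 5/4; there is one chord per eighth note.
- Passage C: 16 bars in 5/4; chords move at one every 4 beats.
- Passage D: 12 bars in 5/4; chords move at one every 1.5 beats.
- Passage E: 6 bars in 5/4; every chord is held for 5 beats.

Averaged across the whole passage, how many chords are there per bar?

A: 18 × 5 = 90 beats ÷ 3 = 30 chords.
B: 4 × 5 = 20 beats ÷ 0.5 = 40 chords.
C: 16 × 5 = 80 beats ÷ 4 = 20 chords.
D: 12 × 5 = 60 beats ÷ 1.5 = 40 chords.
E: 6 × 5 = 30 beats ÷ 5 = 6 chords.
Overall: 136 chords over 56 bars → 136/56 = 17/7 chords per bar.

17/7 chords per bar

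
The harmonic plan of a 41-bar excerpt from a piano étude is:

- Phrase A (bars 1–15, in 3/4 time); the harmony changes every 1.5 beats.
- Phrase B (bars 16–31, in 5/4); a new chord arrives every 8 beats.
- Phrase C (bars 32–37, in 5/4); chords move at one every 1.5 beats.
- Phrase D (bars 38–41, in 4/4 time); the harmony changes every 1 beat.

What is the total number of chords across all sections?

76 chords

A: 15·3 = 45 beats, 45/1.5 = 30 chords.
B: 16·5 = 80 beats, 80/8 = 10 chords.
C: 6·5 = 30 beats, 30/1.5 = 20 chords.
D: 4·4 = 16 beats, 16/1 = 16 chords.
Total: 30 + 10 + 20 + 16 = 76.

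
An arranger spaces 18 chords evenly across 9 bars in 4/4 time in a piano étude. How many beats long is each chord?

9 bars × 4 beats/bar = 36 beats total.
36 beats ÷ 18 chords = 2 beats per chord.
(That is a half note.)

2 beats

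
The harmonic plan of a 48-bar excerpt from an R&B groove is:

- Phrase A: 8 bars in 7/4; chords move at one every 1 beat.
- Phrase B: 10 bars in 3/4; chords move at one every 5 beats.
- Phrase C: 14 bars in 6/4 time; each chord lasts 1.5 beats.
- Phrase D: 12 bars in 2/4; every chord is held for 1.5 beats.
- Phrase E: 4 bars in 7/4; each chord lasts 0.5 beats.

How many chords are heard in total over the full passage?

190 chords

A: 8 bars × 7 beats = 56 beats; 1 beat/chord → 56 chords.
B: 10 bars × 3 beats = 30 beats; 5 beats/chord → 6 chords.
C: 14 bars × 6 beats = 84 beats; 1.5 beats/chord → 56 chords.
D: 12 bars × 2 beats = 24 beats; 1.5 beats/chord → 16 chords.
E: 4 bars × 7 beats = 28 beats; 0.5 beats/chord → 56 chords.
Total: 56 + 6 + 56 + 16 + 56 = 190.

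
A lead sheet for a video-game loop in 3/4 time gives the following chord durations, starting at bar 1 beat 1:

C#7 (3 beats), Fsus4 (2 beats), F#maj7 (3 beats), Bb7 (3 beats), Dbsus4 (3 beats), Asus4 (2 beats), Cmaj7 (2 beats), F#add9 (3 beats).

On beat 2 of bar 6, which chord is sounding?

Cmaj7

Beat 2 of bar 6 is beat (6−1)×3 + 2 = 17 overall.
Running totals: C#7 ends at 3, Fsus4 ends at 5, F#maj7 ends at 8, Bb7 ends at 11, Dbsus4 ends at 14, Asus4 ends at 16, Cmaj7 ends at 18.
Beat 17 falls within Cmaj7.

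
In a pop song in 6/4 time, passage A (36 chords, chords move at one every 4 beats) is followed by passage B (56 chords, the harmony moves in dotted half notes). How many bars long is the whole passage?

52 bars

A: 36 × 4 = 144 beats = 24 bars.
B: 56 × 3 = 168 beats = 28 bars.
Total: 24 + 28 = 52 bars.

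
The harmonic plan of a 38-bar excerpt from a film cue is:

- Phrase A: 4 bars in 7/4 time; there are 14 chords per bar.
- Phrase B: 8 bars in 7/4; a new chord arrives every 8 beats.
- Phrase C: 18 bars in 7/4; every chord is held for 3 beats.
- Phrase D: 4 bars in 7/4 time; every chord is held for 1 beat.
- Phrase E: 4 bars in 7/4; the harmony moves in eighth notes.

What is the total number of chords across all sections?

A: 4 bars × 7 beats = 28 beats; 0.5 beats/chord → 56 chords.
B: 8 bars × 7 beats = 56 beats; 8 beats/chord → 7 chords.
C: 18 bars × 7 beats = 126 beats; 3 beats/chord → 42 chords.
D: 4 bars × 7 beats = 28 beats; 1 beat/chord → 28 chords.
E: 4 bars × 7 beats = 28 beats; 0.5 beats/chord → 56 chords.
Total: 56 + 7 + 42 + 28 + 56 = 189.

189 chords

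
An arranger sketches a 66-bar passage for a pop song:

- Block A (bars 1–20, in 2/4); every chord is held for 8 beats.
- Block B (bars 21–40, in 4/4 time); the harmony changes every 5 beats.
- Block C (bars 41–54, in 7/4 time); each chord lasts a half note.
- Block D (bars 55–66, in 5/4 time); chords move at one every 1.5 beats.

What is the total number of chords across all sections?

110 chords

A: 20·2 = 40 beats, 40/8 = 5 chords.
B: 20·4 = 80 beats, 80/5 = 16 chords.
C: 14·7 = 98 beats, 98/2 = 49 chords.
D: 12·5 = 60 beats, 60/1.5 = 40 chords.
Total: 5 + 16 + 49 + 40 = 110.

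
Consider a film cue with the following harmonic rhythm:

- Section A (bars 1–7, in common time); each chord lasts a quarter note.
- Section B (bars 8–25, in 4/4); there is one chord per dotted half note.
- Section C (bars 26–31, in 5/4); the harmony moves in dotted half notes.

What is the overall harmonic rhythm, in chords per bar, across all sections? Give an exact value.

2 chords per bar

A: 7 bars of 4 beats is 28 beats; at 1 beat each that's 28 chords.
B: 18 bars of 4 beats is 72 beats; at 3 beats each that's 24 chords.
C: 6 bars of 5 beats is 30 beats; at 3 beats each that's 10 chords.
Overall: 62 chords over 31 bars → 62/31 = 2 chords per bar.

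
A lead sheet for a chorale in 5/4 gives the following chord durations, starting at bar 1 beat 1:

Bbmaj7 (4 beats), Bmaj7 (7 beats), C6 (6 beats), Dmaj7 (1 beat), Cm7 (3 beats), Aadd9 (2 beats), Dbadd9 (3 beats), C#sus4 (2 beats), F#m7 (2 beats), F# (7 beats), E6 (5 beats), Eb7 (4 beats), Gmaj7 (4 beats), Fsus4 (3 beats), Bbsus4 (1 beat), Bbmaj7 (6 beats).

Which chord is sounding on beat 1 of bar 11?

Beat 1 of bar 11 is beat (11−1)×5 + 1 = 51 overall.
Running totals: Bbmaj7 ends at 4, Bmaj7 ends at 11, C6 ends at 17, Dmaj7 ends at 18, Cm7 ends at 21, Aadd9 ends at 23, Dbadd9 ends at 26, C#sus4 ends at 28, F#m7 ends at 30, F# ends at 37, E6 ends at 42, Eb7 ends at 46, Gmaj7 ends at 50, Fsus4 ends at 53.
Beat 51 falls within Fsus4.

Fsus4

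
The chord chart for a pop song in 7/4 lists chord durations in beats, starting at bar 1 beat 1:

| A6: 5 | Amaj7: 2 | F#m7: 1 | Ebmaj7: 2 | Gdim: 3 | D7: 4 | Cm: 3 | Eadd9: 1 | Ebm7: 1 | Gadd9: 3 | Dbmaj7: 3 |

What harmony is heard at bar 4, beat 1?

Beat 1 of bar 4 is beat (4−1)×7 + 1 = 22 overall.
Running totals: A6 ends at 5, Amaj7 ends at 7, F#m7 ends at 8, Ebmaj7 ends at 10, Gdim ends at 13, D7 ends at 17, Cm ends at 20, Eadd9 ends at 21, Ebm7 ends at 22.
Beat 22 falls within Ebm7.

Ebm7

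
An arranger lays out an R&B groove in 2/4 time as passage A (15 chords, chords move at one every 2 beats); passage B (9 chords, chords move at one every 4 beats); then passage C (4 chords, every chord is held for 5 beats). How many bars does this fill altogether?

43 bars

A: 15 × 2 = 30 beats = 15 bars.
B: 9 × 4 = 36 beats = 18 bars.
C: 4 × 5 = 20 beats = 10 bars.
Total: 15 + 18 + 10 = 43 bars.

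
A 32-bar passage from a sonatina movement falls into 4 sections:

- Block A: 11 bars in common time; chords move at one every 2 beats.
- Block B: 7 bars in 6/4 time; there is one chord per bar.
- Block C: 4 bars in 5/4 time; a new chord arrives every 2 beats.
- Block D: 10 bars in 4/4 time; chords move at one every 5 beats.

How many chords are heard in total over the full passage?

A: 11 bars × 4 beats = 44 beats; 2 beats/chord → 22 chords.
B: 7 bars × 6 beats = 42 beats; 6 beats/chord → 7 chords.
C: 4 bars × 5 beats = 20 beats; 2 beats/chord → 10 chords.
D: 10 bars × 4 beats = 40 beats; 5 beats/chord → 8 chords.
Total: 22 + 7 + 10 + 8 = 47.

47 chords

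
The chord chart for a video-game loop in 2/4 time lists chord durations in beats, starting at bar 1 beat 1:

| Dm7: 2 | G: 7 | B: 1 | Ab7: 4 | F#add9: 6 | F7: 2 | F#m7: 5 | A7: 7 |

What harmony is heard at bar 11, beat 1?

Beat 1 of bar 11 is beat (11−1)×2 + 1 = 21 overall.
Running totals: Dm7 ends at 2, G ends at 9, B ends at 10, Ab7 ends at 14, F#add9 ends at 20, F7 ends at 22.
Beat 21 falls within F7.

F7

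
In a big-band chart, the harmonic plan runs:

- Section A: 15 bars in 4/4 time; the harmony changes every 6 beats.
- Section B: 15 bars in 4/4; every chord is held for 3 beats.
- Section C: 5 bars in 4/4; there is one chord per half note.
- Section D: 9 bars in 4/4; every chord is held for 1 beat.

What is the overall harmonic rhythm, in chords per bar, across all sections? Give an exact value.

19/11 chords per bar

A: 15 × 4 = 60 beats ÷ 6 = 10 chords.
B: 15 × 4 = 60 beats ÷ 3 = 20 chords.
C: 5 × 4 = 20 beats ÷ 2 = 10 chords.
D: 9 × 4 = 36 beats ÷ 1 = 36 chords.
Overall: 76 chords over 44 bars → 76/44 = 19/11 chords per bar.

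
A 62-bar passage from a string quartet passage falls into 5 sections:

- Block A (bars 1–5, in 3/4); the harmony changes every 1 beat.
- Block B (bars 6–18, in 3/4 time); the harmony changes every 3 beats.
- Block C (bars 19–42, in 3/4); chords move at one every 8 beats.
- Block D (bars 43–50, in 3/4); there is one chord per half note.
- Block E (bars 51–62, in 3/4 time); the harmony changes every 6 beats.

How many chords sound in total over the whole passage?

55 chords

A: 5 bars × 3 beats = 15 beats; 1 beat/chord → 15 chords.
B: 13 bars × 3 beats = 39 beats; 3 beats/chord → 13 chords.
C: 24 bars × 3 beats = 72 beats; 8 beats/chord → 9 chords.
D: 8 bars × 3 beats = 24 beats; 2 beats/chord → 12 chords.
E: 12 bars × 3 beats = 36 beats; 6 beats/chord → 6 chords.
Total: 15 + 13 + 9 + 12 + 6 = 55.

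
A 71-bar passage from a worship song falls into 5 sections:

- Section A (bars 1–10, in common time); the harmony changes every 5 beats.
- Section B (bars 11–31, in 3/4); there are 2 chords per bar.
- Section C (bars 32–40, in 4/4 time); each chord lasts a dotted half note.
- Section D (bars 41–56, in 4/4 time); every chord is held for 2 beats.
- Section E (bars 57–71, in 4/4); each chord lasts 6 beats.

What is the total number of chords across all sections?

A has 40 beats and chords last 5 each, so 8 chords.
B has 63 beats and chords last 1.5 each, so 42 chords.
C has 36 beats and chords last 3 each, so 12 chords.
D has 64 beats and chords last 2 each, so 32 chords.
E has 60 beats and chords last 6 each, so 10 chords.
Total: 8 + 42 + 12 + 32 + 10 = 104.

104 chords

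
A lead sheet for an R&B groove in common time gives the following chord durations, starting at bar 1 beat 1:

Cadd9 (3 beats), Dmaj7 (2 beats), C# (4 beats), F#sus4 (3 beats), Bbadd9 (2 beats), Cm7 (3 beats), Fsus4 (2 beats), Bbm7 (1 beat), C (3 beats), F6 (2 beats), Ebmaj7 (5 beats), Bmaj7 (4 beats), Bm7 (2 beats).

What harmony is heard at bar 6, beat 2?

C

Beat 2 of bar 6 is beat (6−1)×4 + 2 = 22 overall.
Running totals: Cadd9 ends at 3, Dmaj7 ends at 5, C# ends at 9, F#sus4 ends at 12, Bbadd9 ends at 14, Cm7 ends at 17, Fsus4 ends at 19, Bbm7 ends at 20, C ends at 23.
Beat 22 falls within C.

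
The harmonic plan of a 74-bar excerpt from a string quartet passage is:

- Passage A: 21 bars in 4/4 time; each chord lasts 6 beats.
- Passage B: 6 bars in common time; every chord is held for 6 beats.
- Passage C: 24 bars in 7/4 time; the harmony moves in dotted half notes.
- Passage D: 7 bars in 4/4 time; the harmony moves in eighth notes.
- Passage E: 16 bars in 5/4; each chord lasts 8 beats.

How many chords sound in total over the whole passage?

140 chords

A: 21·4 = 84 beats, 84/6 = 14 chords.
B: 6·4 = 24 beats, 24/6 = 4 chords.
C: 24·7 = 168 beats, 168/3 = 56 chords.
D: 7·4 = 28 beats, 28/0.5 = 56 chords.
E: 16·5 = 80 beats, 80/8 = 10 chords.
Total: 14 + 4 + 56 + 56 + 10 = 140.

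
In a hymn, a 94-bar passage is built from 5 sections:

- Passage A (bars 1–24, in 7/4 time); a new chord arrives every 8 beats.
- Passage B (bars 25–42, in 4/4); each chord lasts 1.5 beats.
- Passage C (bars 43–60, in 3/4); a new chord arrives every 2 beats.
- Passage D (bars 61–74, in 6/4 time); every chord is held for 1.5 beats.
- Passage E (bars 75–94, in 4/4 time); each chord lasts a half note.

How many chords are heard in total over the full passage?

A: 24·7 = 168 beats, 168/8 = 21 chords.
B: 18·4 = 72 beats, 72/1.5 = 48 chords.
C: 18·3 = 54 beats, 54/2 = 27 chords.
D: 14·6 = 84 beats, 84/1.5 = 56 chords.
E: 20·4 = 80 beats, 80/2 = 40 chords.
Total: 21 + 48 + 27 + 56 + 40 = 192.

192 chords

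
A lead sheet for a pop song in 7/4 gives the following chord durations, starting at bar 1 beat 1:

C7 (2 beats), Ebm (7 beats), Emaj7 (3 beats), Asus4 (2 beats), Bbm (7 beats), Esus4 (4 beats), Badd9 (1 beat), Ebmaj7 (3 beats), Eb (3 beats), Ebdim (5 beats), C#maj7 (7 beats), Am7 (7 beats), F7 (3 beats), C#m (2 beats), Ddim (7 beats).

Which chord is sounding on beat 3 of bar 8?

F7

Beat 3 of bar 8 is beat (8−1)×7 + 3 = 52 overall.
Running totals: C7 ends at 2, Ebm ends at 9, Emaj7 ends at 12, Asus4 ends at 14, Bbm ends at 21, Esus4 ends at 25, Badd9 ends at 26, Ebmaj7 ends at 29, Eb ends at 32, Ebdim ends at 37, C#maj7 ends at 44, Am7 ends at 51, F7 ends at 54.
Beat 52 falls within F7.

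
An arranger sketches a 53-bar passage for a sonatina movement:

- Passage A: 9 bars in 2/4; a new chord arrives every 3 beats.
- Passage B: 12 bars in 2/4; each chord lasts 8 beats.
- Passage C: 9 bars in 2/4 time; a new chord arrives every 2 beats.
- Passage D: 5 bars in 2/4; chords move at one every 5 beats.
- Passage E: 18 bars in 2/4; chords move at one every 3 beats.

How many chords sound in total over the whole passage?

32 chords

A: 9 bars × 2 beats = 18 beats; 3 beats/chord → 6 chords.
B: 12 bars × 2 beats = 24 beats; 8 beats/chord → 3 chords.
C: 9 bars × 2 beats = 18 beats; 2 beats/chord → 9 chords.
D: 5 bars × 2 beats = 10 beats; 5 beats/chord → 2 chords.
E: 18 bars × 2 beats = 36 beats; 3 beats/chord → 12 chords.
Total: 6 + 3 + 9 + 2 + 12 = 32.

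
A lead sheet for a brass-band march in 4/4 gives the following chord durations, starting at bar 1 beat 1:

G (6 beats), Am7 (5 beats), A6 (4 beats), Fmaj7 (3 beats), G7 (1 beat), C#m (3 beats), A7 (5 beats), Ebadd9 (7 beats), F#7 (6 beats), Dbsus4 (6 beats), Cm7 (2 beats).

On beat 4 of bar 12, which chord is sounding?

Cm7

Beat 4 of bar 12 is beat (12−1)×4 + 4 = 48 overall.
Running totals: G ends at 6, Am7 ends at 11, A6 ends at 15, Fmaj7 ends at 18, G7 ends at 19, C#m ends at 22, A7 ends at 27, Ebadd9 ends at 34, F#7 ends at 40, Dbsus4 ends at 46, Cm7 ends at 48.
Beat 48 falls within Cm7.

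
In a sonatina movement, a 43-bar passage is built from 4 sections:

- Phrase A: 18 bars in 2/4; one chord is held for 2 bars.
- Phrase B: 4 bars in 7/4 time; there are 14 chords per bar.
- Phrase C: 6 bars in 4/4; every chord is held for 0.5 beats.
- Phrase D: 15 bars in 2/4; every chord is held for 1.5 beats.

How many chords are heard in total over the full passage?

A has 36 beats and chords last 4 each, so 9 chords.
B has 28 beats and chords last 0.5 each, so 56 chords.
C has 24 beats and chords last 0.5 each, so 48 chords.
D has 30 beats and chords last 1.5 each, so 20 chords.
Total: 9 + 56 + 48 + 20 = 133.

133 chords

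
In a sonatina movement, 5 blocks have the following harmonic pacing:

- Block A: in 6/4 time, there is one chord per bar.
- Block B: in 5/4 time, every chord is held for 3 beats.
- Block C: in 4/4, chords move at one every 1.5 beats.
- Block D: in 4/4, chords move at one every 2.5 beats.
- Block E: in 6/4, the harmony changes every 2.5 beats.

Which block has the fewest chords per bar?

A: 6/6 = 1 chord/bar.
B: 5/3 = 5/3 chords/bar.
C: 4/1.5 = 8/3 chords/bar.
D: 4/2.5 = 1.6 chords/bar.
E: 6/2.5 = 2.4 chords/bar.
Slowest is A at 1 chords/bar.

Block A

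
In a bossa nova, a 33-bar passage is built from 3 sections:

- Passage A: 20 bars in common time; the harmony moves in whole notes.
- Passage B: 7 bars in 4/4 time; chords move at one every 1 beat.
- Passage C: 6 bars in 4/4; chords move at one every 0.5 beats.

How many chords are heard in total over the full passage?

96 chords

A: 20 bars × 4 beats = 80 beats; 4 beats/chord → 20 chords.
B: 7 bars × 4 beats = 28 beats; 1 beat/chord → 28 chords.
C: 6 bars × 4 beats = 24 beats; 0.5 beats/chord → 48 chords.
Total: 20 + 28 + 48 = 96.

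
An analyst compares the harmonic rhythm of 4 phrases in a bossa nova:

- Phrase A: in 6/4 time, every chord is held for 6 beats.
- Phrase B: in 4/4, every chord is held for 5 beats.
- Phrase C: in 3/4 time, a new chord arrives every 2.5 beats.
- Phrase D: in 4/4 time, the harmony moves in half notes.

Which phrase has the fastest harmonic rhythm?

A: each chord is 6 beats in 6/4, so 1 per bar.
B: each chord is 5 beats in 4/4, so 0.8 per bar.
C: each chord is 2.5 beats in 3/4, so 1.2 per bar.
D: each chord is 2 beats in 4/4, so 2 per bar.
Fastest is D at 2 chords/bar.

Phrase D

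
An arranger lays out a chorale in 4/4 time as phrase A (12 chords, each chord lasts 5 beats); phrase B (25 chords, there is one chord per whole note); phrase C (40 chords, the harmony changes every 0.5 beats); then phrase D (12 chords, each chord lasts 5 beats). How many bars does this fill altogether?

A: 12 × 5 = 60 beats = 15 bars.
B: 25 × 4 = 100 beats = 25 bars.
C: 40 × 0.5 = 20 beats = 5 bars.
D: 12 × 5 = 60 beats = 15 bars.
Total: 15 + 25 + 5 + 15 = 60 bars.

60 bars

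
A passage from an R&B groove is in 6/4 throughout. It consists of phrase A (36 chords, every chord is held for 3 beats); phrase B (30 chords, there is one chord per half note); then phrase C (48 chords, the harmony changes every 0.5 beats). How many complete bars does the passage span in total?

32 bars

A: 36 × 3 = 108 beats = 18 bars.
B: 30 × 2 = 60 beats = 10 bars.
C: 48 × 0.5 = 24 beats = 4 bars.
Total: 18 + 10 + 4 = 32 bars.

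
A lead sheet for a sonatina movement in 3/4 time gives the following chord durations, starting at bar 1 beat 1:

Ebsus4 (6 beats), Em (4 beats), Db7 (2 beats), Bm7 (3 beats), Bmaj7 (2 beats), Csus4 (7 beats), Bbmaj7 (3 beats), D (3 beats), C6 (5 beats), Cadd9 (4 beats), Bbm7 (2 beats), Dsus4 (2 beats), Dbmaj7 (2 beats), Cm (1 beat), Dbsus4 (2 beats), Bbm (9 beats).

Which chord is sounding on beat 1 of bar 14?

Bbm7

Beat 1 of bar 14 is beat (14−1)×3 + 1 = 40 overall.
Running totals: Ebsus4 ends at 6, Em ends at 10, Db7 ends at 12, Bm7 ends at 15, Bmaj7 ends at 17, Csus4 ends at 24, Bbmaj7 ends at 27, D ends at 30, C6 ends at 35, Cadd9 ends at 39, Bbm7 ends at 41.
Beat 40 falls within Bbm7.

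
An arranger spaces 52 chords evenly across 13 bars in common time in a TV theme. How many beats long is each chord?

1 beat

13 bars × 4 beats/bar = 52 beats total.
52 beats ÷ 52 chords = 1 beats per chord.
(That is a quarter note.)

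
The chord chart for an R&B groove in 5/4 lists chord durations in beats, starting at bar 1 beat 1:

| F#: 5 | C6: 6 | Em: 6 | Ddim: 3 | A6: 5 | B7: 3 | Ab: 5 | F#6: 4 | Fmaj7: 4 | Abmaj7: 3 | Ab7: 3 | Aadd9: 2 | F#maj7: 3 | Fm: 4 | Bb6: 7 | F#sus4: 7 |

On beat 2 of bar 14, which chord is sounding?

F#sus4

Beat 2 of bar 14 is beat (14−1)×5 + 2 = 67 overall.
Running totals: F# ends at 5, C6 ends at 11, Em ends at 17, Ddim ends at 20, A6 ends at 25, B7 ends at 28, Ab ends at 33, F#6 ends at 37, Fmaj7 ends at 41, Abmaj7 ends at 44, Ab7 ends at 47, Aadd9 ends at 49, F#maj7 ends at 52, Fm ends at 56, Bb6 ends at 63, F#sus4 ends at 70.
Beat 67 falls within F#sus4.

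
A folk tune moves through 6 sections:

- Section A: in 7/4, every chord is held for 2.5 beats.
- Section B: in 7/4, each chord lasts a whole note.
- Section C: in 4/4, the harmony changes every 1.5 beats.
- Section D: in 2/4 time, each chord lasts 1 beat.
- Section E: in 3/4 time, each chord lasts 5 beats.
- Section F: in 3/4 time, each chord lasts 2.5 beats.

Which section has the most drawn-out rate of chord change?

Section E

A: 7/2.5 = 2.8 chords/bar.
B: 7/4 = 1.75 chords/bar.
C: 4/1.5 = 8/3 chords/bar.
D: 2/1 = 2 chords/bar.
E: 3/5 = 0.6 chords/bar.
F: 3/2.5 = 1.2 chords/bar.
Slowest is E at 0.6 chords/bar.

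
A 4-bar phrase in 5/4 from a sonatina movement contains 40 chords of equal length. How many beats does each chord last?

4 bars × 5 beats/bar = 20 beats total.
20 beats ÷ 40 chords = 0.5 beats per chord.
(That is an eighth note.)

0.5 beats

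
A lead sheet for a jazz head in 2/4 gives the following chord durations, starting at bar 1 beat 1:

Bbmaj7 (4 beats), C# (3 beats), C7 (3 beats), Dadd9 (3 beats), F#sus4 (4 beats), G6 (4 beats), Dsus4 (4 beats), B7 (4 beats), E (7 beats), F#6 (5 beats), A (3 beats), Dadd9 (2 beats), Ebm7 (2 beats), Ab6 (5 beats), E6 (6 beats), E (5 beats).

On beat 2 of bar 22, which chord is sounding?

Beat 2 of bar 22 is beat (22−1)×2 + 2 = 44 overall.
Running totals: Bbmaj7 ends at 4, C# ends at 7, C7 ends at 10, Dadd9 ends at 13, F#sus4 ends at 17, G6 ends at 21, Dsus4 ends at 25, B7 ends at 29, E ends at 36, F#6 ends at 41, A ends at 44.
Beat 44 falls within A.

A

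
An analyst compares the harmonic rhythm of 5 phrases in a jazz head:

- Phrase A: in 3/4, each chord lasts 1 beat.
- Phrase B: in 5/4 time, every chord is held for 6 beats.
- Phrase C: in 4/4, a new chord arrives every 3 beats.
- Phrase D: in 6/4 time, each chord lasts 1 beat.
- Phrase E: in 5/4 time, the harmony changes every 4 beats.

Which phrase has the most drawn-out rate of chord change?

Phrase B

A: 3 beats/bar ÷ 1 beat/chord = 3 chords/bar.
B: 5 beats/bar ÷ 6 beats/chord = 5/6 chords/bar.
C: 4 beats/bar ÷ 3 beats/chord = 4/3 chords/bar.
D: 6 beats/bar ÷ 1 beat/chord = 6 chords/bar.
E: 5 beats/bar ÷ 4 beats/chord = 1.25 chords/bar.
Slowest is B at 5/6 chords/bar.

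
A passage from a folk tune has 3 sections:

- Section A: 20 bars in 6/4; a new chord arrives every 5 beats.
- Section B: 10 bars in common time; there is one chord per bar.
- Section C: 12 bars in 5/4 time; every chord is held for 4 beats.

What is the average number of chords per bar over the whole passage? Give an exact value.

7/6 chords per bar

A: 20 bars of 6 beats is 120 beats; at 5 beats each that's 24 chords.
B: 10 bars of 4 beats is 40 beats; at 4 beats each that's 10 chords.
C: 12 bars of 5 beats is 60 beats; at 4 beats each that's 15 chords.
Overall: 49 chords over 42 bars → 49/42 = 7/6 chords per bar.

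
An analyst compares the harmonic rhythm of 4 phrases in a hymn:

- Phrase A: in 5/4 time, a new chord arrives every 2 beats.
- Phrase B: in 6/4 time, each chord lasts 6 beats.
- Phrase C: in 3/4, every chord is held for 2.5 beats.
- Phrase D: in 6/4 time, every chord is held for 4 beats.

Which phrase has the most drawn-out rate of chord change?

Phrase B

A: 5 beats/bar ÷ 2 beats/chord = 2.5 chords/bar.
B: 6 beats/bar ÷ 6 beats/chord = 1 chord/bar.
C: 3 beats/bar ÷ 2.5 beats/chord = 1.2 chords/bar.
D: 6 beats/bar ÷ 4 beats/chord = 1.5 chords/bar.
Slowest is B at 1 chords/bar.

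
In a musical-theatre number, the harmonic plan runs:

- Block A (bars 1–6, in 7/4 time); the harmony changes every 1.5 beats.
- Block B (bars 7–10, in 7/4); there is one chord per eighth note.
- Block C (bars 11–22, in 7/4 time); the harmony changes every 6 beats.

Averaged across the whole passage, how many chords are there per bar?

A: 6 bars of 7 beats is 42 beats; at 1.5 beats each that's 28 chords.
B: 4 bars of 7 beats is 28 beats; at 0.5 beats each that's 56 chords.
C: 12 bars of 7 beats is 84 beats; at 6 beats each that's 14 chords.
Overall: 98 chords over 22 bars → 98/22 = 49/11 chords per bar.

49/11 chords per bar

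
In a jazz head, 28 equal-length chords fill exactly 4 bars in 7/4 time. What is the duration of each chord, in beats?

4 bars × 7 beats/bar = 28 beats total.
28 beats ÷ 28 chords = 1 beats per chord.
(That is a quarter note.)

1 beat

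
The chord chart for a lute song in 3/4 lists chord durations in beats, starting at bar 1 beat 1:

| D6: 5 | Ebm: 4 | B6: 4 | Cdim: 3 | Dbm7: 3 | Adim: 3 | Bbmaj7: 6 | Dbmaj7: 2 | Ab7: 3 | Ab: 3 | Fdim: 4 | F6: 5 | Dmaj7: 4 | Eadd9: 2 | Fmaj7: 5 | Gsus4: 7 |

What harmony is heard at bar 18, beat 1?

Beat 1 of bar 18 is beat (18−1)×3 + 1 = 52 overall.
Running totals: D6 ends at 5, Ebm ends at 9, B6 ends at 13, Cdim ends at 16, Dbm7 ends at 19, Adim ends at 22, Bbmaj7 ends at 28, Dbmaj7 ends at 30, Ab7 ends at 33, Ab ends at 36, Fdim ends at 40, F6 ends at 45, Dmaj7 ends at 49, Eadd9 ends at 51, Fmaj7 ends at 56.
Beat 52 falls within Fmaj7.

Fmaj7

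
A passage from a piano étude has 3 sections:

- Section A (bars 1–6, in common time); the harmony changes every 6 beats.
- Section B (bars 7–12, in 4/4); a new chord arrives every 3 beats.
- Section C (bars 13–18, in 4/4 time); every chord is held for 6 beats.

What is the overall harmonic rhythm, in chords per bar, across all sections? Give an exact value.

8/9 chords per bar

A: 6 bars of 4 beats is 24 beats; at 6 beats each that's 4 chords.
B: 6 bars of 4 beats is 24 beats; at 3 beats each that's 8 chords.
C: 6 bars of 4 beats is 24 beats; at 6 beats each that's 4 chords.
Overall: 16 chords over 18 bars → 16/18 = 8/9 chords per bar.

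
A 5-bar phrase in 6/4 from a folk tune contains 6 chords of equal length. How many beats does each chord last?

5 beats

5 bars × 6 beats/bar = 30 beats total.
30 beats ÷ 6 chords = 5 beats per chord.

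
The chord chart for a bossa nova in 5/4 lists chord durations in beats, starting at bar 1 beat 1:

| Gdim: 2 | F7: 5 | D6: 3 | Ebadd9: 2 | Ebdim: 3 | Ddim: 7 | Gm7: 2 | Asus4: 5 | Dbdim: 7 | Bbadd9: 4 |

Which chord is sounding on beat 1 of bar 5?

Beat 1 of bar 5 is beat (5−1)×5 + 1 = 21 overall.
Running totals: Gdim ends at 2, F7 ends at 7, D6 ends at 10, Ebadd9 ends at 12, Ebdim ends at 15, Ddim ends at 22.
Beat 21 falls within Ddim.

Ddim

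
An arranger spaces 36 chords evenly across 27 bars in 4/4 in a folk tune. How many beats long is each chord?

27 bars × 4 beats/bar = 108 beats total.
108 beats ÷ 36 chords = 3 beats per chord.
(That is a dotted half note.)

3 beats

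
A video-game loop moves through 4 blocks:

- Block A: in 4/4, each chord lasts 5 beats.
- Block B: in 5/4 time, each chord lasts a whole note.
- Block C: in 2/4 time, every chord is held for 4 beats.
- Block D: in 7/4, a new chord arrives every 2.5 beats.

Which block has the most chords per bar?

Block D

A: each chord is 5 beats in 4/4, so 0.8 per bar.
B: each chord is 4 beats in 5/4, so 1.25 per bar.
C: each chord is 4 beats in 2/4, so 0.5 per bar.
D: each chord is 2.5 beats in 7/4, so 2.8 per bar.
Fastest is D at 2.8 chords/bar.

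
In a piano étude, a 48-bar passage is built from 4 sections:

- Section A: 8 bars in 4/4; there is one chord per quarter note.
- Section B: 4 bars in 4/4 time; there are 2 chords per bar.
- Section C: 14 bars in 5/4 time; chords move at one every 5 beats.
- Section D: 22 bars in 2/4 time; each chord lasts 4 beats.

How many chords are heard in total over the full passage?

A has 32 beats and chords last 1 each, so 32 chords.
B has 16 beats and chords last 2 each, so 8 chords.
C has 70 beats and chords last 5 each, so 14 chords.
D has 44 beats and chords last 4 each, so 11 chords.
Total: 32 + 8 + 14 + 11 = 65.

65 chords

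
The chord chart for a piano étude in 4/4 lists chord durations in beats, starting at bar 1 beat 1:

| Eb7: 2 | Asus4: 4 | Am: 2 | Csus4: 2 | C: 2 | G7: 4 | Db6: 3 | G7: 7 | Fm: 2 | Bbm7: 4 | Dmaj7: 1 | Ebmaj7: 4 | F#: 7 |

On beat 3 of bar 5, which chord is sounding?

Db6

Beat 3 of bar 5 is beat (5−1)×4 + 3 = 19 overall.
Running totals: Eb7 ends at 2, Asus4 ends at 6, Am ends at 8, Csus4 ends at 10, C ends at 12, G7 ends at 16, Db6 ends at 19.
Beat 19 falls within Db6.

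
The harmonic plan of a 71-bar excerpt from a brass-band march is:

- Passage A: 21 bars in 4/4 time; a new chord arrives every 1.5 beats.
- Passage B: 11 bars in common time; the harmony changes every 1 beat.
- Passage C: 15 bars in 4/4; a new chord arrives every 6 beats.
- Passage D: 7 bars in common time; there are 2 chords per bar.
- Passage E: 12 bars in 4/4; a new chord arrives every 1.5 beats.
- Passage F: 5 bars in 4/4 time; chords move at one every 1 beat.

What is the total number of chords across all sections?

A: 21 bars × 4 beats = 84 beats; 1.5 beats/chord → 56 chords.
B: 11 bars × 4 beats = 44 beats; 1 beat/chord → 44 chords.
C: 15 bars × 4 beats = 60 beats; 6 beats/chord → 10 chords.
D: 7 bars × 4 beats = 28 beats; 2 beats/chord → 14 chords.
E: 12 bars × 4 beats = 48 beats; 1.5 beats/chord → 32 chords.
F: 5 bars × 4 beats = 20 beats; 1 beat/chord → 20 chords.
Total: 56 + 44 + 10 + 14 + 32 + 20 = 176.

176 chords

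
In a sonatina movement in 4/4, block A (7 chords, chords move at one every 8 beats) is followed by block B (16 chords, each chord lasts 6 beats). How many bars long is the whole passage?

A: 7 × 8 = 56 beats = 14 bars.
B: 16 × 6 = 96 beats = 24 bars.
Total: 14 + 24 = 38 bars.

38 bars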